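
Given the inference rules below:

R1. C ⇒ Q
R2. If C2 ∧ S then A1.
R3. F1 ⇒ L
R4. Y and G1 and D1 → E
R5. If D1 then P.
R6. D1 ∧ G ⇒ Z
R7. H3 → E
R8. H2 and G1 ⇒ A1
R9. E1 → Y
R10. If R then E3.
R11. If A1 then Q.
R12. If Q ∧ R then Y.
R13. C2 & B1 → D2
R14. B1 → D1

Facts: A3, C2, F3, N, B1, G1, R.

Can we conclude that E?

No

Forward chaining from the given facts derives: E3, D2, D1, P.
Rules concluding E: R4 needs Y; R7 needs H3 — none of these are established.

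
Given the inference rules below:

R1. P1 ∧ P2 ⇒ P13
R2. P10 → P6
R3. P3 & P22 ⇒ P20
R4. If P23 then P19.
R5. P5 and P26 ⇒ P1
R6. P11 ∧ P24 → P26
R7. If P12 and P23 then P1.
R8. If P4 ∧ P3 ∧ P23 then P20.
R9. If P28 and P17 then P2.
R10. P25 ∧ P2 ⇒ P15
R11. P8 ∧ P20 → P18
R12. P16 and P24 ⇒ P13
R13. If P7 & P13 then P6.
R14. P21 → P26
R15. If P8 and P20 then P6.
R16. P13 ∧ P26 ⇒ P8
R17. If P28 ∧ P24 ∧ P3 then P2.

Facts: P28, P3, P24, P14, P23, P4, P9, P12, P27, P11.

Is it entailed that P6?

Yes

P26  (by R6: P11, P24)
P1  (by R7: P12, P23)
P20  (by R8: P4, P3, P23)
P2  (by R17: P28, P24, P3)
P13  (by R1: P1, P2)
P8  (by R16: P13, P26)
P6  (by R15: P8, P20)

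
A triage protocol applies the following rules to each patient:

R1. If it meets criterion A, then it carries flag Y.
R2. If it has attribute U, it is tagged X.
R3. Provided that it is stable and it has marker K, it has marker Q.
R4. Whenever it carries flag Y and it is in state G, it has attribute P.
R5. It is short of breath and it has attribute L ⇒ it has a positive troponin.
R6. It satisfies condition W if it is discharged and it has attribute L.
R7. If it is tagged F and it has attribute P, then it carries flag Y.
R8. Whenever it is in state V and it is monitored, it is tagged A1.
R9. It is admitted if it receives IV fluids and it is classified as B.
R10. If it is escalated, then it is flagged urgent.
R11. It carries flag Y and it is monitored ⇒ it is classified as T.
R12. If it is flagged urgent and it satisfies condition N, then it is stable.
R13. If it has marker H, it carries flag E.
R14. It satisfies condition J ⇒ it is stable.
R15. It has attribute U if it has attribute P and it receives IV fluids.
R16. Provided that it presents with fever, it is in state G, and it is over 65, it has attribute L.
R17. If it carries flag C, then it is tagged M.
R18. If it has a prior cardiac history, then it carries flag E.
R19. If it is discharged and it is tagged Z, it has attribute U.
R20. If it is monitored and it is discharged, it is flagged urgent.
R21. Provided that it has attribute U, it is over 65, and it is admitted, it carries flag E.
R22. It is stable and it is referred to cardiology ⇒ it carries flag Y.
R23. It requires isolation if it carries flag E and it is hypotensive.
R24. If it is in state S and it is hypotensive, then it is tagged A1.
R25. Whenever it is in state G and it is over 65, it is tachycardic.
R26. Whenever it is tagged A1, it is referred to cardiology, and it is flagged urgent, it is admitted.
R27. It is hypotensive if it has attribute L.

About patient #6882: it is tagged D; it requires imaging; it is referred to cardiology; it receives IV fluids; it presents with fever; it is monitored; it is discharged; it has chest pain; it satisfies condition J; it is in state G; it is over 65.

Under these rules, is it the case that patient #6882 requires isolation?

Forward chaining from the given facts derives: is stable, has attribute L, is flagged urgent, carries flag Y, is tachycardic, is hypotensive, has attribute P, satisfies condition W, is classified as T, has attribute U, is tagged X.
The only rule concluding "it requires isolation" is R23, which needs "it carries flag E"; that is never established.

No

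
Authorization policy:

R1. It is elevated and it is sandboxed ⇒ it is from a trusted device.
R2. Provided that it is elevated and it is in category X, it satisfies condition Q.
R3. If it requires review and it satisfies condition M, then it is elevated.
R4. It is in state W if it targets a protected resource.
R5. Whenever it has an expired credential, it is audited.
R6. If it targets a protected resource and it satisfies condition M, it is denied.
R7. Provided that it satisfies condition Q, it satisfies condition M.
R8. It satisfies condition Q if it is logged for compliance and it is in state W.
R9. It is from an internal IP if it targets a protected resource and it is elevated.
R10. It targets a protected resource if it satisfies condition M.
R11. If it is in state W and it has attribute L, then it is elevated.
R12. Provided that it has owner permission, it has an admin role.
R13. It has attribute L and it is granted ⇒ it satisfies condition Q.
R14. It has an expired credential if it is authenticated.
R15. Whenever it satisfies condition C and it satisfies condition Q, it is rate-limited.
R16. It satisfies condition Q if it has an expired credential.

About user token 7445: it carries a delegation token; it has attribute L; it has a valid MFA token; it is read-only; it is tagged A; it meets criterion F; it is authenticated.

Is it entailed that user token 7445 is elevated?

Yes

By R14 (it is authenticated): it has an expired credential.
By R16 (it has an expired credential): it satisfies condition Q.
By R7 (it satisfies condition Q): it satisfies condition M.
By R10 (it satisfies condition M): it targets a protected resource.
By R4 (it targets a protected resource): it is in state W.
By R11 (it is in state W, it has attribute L): it is elevated.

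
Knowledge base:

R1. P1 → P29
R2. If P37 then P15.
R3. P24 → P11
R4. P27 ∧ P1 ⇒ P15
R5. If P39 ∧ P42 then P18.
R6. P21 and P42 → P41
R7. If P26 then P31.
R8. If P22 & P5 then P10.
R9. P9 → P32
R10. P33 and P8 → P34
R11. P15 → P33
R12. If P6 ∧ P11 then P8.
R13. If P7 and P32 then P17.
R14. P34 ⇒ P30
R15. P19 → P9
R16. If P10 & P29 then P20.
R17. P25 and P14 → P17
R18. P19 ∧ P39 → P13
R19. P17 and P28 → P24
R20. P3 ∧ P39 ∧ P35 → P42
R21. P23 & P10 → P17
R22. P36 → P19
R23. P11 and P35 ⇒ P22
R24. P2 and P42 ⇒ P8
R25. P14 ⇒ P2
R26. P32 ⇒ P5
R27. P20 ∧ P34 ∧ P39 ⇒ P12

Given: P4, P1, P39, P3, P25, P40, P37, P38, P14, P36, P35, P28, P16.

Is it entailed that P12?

Yes

P29  (by R1: P1)
P15  (by R2: P37)
P33  (by R11: P15)
P17  (by R17: P25, P14)
P24  (by R19: P17, P28)
P42  (by R20: P3, P39, P35)
P19  (by R22: P36)
P2  (by R25: P14)
P11  (by R3: P24)
P9  (by R15: P19)
P22  (by R23: P11, P35)
P8  (by R24: P2, P42)
P32  (by R9: P9)
P34  (by R10: P33, P8)
P5  (by R26: P32)
P10  (by R8: P22, P5)
P20  (by R16: P10, P29)
P12  (by R27: P20, P34, P39)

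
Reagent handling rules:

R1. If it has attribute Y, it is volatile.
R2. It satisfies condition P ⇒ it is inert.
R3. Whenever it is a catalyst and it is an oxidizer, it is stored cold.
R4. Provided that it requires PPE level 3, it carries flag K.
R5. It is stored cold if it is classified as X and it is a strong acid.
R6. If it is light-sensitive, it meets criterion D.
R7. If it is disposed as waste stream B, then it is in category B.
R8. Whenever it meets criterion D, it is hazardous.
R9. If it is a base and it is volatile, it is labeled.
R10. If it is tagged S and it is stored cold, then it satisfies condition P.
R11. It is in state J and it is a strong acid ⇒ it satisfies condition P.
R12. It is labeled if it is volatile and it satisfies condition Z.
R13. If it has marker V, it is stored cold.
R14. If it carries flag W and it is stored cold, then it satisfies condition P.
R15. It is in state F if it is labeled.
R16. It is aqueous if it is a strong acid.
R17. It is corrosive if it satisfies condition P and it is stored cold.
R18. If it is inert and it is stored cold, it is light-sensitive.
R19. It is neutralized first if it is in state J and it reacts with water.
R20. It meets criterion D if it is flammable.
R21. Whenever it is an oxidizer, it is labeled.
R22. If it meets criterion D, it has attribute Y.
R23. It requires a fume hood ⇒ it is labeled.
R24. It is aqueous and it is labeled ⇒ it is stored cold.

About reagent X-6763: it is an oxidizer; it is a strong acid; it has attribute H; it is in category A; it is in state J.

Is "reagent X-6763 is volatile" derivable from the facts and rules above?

Yes

By R11 (it is in state J, it is a strong acid): it satisfies condition P.
By R16 (it is a strong acid): it is aqueous.
By R21 (it is an oxidizer): it is labeled.
By R24 (it is aqueous, it is labeled): it is stored cold.
By R2 (it satisfies condition P): it is inert.
By R18 (it is inert, it is stored cold): it is light-sensitive.
By R6 (it is light-sensitive): it meets criterion D.
By R22 (it meets criterion D): it has attribute Y.
By R1 (it has attribute Y): it is volatile.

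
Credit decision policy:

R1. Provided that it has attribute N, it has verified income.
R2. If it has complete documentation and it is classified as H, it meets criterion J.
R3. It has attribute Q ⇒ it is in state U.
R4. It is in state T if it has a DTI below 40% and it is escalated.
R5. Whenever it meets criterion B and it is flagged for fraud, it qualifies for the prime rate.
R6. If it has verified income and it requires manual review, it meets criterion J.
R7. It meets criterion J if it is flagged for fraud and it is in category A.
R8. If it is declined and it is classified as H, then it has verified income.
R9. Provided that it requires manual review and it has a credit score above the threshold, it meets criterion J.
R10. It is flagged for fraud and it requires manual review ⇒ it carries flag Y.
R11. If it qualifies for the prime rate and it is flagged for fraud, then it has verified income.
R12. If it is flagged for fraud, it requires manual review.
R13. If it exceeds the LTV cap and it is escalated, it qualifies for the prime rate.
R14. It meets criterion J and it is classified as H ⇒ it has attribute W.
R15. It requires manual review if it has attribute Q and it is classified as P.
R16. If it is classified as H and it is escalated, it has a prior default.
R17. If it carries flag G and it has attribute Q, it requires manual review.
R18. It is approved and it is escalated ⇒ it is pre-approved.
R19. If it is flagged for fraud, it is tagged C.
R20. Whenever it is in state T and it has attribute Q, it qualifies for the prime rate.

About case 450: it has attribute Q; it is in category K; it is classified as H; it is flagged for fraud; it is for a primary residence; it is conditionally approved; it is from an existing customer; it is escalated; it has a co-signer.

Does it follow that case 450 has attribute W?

Forward chaining from the given facts derives: is in state U, requires manual review, has a prior default, is tagged C, carries flag Y.
The only rule concluding "it has attribute W" is R14, which needs "it meets criterion J"; that is never established.

No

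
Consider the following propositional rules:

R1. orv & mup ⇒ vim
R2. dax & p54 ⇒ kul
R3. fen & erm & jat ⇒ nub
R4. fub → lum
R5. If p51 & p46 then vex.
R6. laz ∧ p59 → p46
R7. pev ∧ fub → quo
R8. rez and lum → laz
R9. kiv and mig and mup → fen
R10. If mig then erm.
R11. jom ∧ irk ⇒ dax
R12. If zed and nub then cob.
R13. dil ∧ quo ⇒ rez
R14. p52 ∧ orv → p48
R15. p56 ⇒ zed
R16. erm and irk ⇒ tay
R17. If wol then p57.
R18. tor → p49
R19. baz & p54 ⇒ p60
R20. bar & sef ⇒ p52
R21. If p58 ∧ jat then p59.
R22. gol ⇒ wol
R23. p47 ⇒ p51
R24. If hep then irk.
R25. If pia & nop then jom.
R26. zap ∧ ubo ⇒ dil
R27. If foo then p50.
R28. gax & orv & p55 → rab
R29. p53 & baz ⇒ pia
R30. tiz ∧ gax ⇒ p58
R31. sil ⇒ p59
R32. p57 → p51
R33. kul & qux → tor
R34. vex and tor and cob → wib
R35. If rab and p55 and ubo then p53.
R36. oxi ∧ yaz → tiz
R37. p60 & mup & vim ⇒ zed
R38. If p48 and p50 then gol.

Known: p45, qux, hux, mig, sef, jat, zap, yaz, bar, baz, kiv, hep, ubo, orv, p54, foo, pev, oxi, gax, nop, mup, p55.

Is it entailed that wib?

Forward chaining from the given facts derives: vim, fen, erm, p60, p52, irk, dil, p50, rab, p53, tiz, zed, nub, cob, p48, tay, pia, p58, gol, p59, wol, jom, dax, p57, p51, kul, tor, p49.
The only rule concluding wib is R34, which needs vex; that is never established.

No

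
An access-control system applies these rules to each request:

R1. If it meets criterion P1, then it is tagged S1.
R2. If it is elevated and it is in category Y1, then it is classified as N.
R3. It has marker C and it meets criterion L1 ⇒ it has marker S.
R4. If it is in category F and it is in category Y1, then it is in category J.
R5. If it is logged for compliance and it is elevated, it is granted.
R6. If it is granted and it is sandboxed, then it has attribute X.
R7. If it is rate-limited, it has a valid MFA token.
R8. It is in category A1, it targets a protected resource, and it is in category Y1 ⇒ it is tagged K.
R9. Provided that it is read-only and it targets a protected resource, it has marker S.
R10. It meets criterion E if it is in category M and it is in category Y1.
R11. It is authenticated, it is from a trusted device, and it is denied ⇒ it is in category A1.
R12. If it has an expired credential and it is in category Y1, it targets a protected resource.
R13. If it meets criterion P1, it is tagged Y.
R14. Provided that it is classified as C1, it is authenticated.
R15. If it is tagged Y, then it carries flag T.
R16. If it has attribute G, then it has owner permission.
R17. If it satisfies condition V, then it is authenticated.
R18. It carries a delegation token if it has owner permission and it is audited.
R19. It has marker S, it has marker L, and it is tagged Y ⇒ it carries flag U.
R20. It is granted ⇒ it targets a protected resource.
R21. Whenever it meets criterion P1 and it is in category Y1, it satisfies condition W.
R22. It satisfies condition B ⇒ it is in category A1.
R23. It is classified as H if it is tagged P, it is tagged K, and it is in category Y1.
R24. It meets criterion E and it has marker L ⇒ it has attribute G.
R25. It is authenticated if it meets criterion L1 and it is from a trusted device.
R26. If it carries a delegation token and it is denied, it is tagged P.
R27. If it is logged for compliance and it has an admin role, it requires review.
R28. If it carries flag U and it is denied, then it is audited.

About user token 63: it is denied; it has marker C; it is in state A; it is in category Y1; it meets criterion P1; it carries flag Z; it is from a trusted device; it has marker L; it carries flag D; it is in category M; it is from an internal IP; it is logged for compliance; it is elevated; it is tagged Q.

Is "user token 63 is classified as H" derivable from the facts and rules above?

No

Forward chaining from the given facts derives: is tagged S1, is classified as N, is granted, meets criterion E, is tagged Y, carries flag T, targets a protected resource, satisfies condition W, has attribute G, has owner permission.
The only rule concluding "it is classified as H" is R23, which needs "it is tagged P"; that is never established.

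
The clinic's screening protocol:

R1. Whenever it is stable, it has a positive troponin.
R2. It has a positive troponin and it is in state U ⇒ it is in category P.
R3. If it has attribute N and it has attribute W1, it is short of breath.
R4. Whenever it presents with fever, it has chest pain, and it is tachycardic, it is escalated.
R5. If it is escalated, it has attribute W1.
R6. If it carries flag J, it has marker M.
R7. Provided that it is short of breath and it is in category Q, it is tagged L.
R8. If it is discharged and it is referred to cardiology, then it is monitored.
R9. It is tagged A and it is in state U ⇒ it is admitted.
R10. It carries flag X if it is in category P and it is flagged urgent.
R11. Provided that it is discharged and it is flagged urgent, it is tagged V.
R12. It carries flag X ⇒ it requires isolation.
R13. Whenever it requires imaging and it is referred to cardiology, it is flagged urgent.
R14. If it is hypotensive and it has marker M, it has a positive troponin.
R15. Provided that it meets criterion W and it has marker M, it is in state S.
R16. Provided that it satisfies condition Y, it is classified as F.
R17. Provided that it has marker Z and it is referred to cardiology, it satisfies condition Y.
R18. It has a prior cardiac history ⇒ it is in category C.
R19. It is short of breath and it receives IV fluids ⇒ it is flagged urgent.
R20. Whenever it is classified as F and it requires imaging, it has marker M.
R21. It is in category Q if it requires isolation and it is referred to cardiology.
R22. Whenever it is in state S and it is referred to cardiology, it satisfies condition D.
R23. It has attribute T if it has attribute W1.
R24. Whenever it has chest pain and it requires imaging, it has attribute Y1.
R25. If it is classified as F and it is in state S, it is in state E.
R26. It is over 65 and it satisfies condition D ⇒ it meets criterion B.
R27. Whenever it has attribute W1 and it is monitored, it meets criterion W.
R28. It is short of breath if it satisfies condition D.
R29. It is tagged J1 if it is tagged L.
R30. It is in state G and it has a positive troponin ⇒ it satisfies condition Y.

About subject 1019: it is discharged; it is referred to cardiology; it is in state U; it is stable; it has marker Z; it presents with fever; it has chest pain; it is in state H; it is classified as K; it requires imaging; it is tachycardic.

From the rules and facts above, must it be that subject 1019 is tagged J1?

Yes

By R1 (it is stable): it has a positive troponin.
By R2 (it has a positive troponin, it is in state U): it is in category P.
By R4 (it presents with fever, it has chest pain, it is tachycardic): it is escalated.
By R5 (it is escalated): it has attribute W1.
By R8 (it is discharged, it is referred to cardiology): it is monitored.
By R13 (it requires imaging, it is referred to cardiology): it is flagged urgent.
By R17 (it has marker Z, it is referred to cardiology): it satisfies condition Y.
By R27 (it has attribute W1, it is monitored): it meets criterion W.
By R10 (it is in category P, it is flagged urgent): it carries flag X.
By R12 (it carries flag X): it requires isolation.
By R16 (it satisfies condition Y): it is classified as F.
By R20 (it is classified as F, it requires imaging): it has marker M.
By R21 (it requires isolation, it is referred to cardiology): it is in category Q.
By R15 (it meets criterion W, it has marker M): it is in state S.
By R22 (it is in state S, it is referred to cardiology): it satisfies condition D.
By R28 (it satisfies condition D): it is short of breath.
By R7 (it is short of breath, it is in category Q): it is tagged L.
By R29 (it is tagged L): it is tagged J1.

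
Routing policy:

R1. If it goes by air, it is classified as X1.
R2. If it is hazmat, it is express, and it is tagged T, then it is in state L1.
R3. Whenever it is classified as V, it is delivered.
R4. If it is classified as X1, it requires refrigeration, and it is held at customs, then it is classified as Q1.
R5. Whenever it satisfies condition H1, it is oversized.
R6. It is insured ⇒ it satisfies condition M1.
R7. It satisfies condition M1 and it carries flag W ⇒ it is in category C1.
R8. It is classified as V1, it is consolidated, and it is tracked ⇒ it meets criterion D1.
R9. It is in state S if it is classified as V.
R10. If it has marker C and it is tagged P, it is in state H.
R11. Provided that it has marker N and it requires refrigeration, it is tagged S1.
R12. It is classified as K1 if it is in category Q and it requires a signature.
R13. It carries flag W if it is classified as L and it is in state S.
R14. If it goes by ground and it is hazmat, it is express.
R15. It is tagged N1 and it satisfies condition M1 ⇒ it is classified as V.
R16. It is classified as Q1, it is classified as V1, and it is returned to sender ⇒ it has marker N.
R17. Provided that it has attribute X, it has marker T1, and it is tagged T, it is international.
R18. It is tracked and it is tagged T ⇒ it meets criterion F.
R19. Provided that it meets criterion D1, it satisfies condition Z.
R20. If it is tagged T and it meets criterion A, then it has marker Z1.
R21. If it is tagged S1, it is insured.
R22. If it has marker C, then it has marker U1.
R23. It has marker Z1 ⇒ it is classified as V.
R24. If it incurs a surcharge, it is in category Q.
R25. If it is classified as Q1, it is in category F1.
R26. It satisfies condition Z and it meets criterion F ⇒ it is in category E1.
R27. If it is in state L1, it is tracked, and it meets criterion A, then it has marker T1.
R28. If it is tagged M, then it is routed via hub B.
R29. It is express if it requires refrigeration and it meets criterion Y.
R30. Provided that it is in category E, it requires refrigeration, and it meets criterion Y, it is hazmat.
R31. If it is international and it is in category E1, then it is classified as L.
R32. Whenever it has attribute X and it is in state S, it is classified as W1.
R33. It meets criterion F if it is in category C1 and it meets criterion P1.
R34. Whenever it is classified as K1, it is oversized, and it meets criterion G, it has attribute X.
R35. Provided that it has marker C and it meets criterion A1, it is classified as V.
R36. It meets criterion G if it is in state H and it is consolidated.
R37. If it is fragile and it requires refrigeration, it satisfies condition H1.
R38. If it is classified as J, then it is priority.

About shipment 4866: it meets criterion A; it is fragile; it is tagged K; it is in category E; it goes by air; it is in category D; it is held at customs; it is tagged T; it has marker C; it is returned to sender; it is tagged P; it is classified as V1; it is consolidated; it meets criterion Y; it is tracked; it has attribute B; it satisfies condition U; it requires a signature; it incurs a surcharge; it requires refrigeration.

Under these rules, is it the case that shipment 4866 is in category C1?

Yes

By R1 (it goes by air): it is classified as X1.
By R4 (it is classified as X1, it requires refrigeration, it is held at customs): it is classified as Q1.
By R8 (it is classified as V1, it is consolidated, it is tracked): it meets criterion D1.
By R10 (it has marker C, it is tagged P): it is in state H.
By R16 (it is classified as Q1, it is classified as V1, it is returned to sender): it has marker N.
By R18 (it is tracked, it is tagged T): it meets criterion F.
By R19 (it meets criterion D1): it satisfies condition Z.
By R20 (it is tagged T, it meets criterion A): it has marker Z1.
By R23 (it has marker Z1): it is classified as V.
By R24 (it incurs a surcharge): it is in category Q.
By R26 (it satisfies condition Z, it meets criterion F): it is in category E1.
By R29 (it requires refrigeration, it meets criterion Y): it is express.
By R30 (it is in category E, it requires refrigeration, it meets criterion Y): it is hazmat.
By R36 (it is in state H, it is consolidated): it meets criterion G.
By R37 (it is fragile, it requires refrigeration): it satisfies condition H1.
By R2 (it is hazmat, it is express, it is tagged T): it is in state L1.
By R5 (it satisfies condition H1): it is oversized.
By R9 (it is classified as V): it is in state S.
By R11 (it has marker N, it requires refrigeration): it is tagged S1.
By R12 (it is in category Q, it requires a signature): it is classified as K1.
By R21 (it is tagged S1): it is insured.
By R27 (it is in state L1, it is tracked, it meets criterion A): it has marker T1.
By R34 (it is classified as K1, it is oversized, it meets criterion G): it has attribute X.
By R6 (it is insured): it satisfies condition M1.
By R17 (it has attribute X, it has marker T1, it is tagged T): it is international.
By R31 (it is international, it is in category E1): it is classified as L.
By R13 (it is classified as L, it is in state S): it carries flag W.
By R7 (it satisfies condition M1, it carries flag W): it is in category C1.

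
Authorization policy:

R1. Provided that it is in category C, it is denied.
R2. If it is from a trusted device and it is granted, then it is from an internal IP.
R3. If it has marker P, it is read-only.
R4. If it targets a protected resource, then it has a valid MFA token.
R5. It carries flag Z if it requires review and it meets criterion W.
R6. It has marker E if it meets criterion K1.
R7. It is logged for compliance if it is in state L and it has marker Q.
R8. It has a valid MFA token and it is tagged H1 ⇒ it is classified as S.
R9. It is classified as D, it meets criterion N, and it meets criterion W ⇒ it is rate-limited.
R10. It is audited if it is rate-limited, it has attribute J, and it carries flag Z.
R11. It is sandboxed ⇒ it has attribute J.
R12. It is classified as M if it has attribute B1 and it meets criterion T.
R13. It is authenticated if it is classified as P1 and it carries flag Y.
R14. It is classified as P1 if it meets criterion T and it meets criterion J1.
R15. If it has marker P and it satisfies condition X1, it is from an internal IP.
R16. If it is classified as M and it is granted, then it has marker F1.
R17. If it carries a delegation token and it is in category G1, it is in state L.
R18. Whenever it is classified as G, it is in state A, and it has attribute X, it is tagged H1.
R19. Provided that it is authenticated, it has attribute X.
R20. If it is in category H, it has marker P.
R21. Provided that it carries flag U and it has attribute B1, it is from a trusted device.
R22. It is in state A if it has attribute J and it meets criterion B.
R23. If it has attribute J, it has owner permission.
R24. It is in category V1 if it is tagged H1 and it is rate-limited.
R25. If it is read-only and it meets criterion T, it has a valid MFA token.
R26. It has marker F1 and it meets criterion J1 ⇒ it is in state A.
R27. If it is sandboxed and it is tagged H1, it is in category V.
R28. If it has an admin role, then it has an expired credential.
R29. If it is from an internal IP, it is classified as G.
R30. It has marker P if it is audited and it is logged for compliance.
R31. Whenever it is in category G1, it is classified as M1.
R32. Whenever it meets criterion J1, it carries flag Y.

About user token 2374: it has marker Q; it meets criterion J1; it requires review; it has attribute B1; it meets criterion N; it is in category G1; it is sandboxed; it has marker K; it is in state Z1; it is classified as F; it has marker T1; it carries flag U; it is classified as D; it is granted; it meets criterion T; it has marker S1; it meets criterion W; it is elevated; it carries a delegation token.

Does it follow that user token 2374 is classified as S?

By R5 (it requires review, it meets criterion W): it carries flag Z.
By R9 (it is classified as D, it meets criterion N, it meets criterion W): it is rate-limited.
By R11 (it is sandboxed): it has attribute J.
By R12 (it has attribute B1, it meets criterion T): it is classified as M.
By R14 (it meets criterion T, it meets criterion J1): it is classified as P1.
By R16 (it is classified as M, it is granted): it has marker F1.
By R17 (it carries a delegation token, it is in category G1): it is in state L.
By R21 (it carries flag U, it has attribute B1): it is from a trusted device.
By R26 (it has marker F1, it meets criterion J1): it is in state A.
By R32 (it meets criterion J1): it carries flag Y.
By R2 (it is from a trusted device, it is granted): it is from an internal IP.
By R7 (it is in state L, it has marker Q): it is logged for compliance.
By R10 (it is rate-limited, it has attribute J, it carries flag Z): it is audited.
By R13 (it is classified as P1, it carries flag Y): it is authenticated.
By R19 (it is authenticated): it has attribute X.
By R29 (it is from an internal IP): it is classified as G.
By R30 (it is audited, it is logged for compliance): it has marker P.
By R3 (it has marker P): it is read-only.
By R18 (it is classified as G, it is in state A, it has attribute X): it is tagged H1.
By R25 (it is read-only, it meets criterion T): it has a valid MFA token.
By R8 (it has a valid MFA token, it is tagged H1): it is classified as S.

Yes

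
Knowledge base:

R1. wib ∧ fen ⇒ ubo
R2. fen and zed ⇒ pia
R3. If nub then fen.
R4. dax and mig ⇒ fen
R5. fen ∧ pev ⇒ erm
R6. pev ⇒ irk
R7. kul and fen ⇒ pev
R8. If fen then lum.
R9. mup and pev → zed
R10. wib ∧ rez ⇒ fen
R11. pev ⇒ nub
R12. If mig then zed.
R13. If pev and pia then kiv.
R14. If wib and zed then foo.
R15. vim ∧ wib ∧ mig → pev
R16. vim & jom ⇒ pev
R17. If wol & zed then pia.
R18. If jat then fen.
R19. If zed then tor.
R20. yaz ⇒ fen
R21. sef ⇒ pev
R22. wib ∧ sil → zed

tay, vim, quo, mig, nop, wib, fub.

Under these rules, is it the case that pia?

Yes

zed  (by R12: mig)
pev  (by R15: vim, wib, mig)
nub  (by R11: pev)
fen  (by R3: nub)
pia  (by R2: fen, zed)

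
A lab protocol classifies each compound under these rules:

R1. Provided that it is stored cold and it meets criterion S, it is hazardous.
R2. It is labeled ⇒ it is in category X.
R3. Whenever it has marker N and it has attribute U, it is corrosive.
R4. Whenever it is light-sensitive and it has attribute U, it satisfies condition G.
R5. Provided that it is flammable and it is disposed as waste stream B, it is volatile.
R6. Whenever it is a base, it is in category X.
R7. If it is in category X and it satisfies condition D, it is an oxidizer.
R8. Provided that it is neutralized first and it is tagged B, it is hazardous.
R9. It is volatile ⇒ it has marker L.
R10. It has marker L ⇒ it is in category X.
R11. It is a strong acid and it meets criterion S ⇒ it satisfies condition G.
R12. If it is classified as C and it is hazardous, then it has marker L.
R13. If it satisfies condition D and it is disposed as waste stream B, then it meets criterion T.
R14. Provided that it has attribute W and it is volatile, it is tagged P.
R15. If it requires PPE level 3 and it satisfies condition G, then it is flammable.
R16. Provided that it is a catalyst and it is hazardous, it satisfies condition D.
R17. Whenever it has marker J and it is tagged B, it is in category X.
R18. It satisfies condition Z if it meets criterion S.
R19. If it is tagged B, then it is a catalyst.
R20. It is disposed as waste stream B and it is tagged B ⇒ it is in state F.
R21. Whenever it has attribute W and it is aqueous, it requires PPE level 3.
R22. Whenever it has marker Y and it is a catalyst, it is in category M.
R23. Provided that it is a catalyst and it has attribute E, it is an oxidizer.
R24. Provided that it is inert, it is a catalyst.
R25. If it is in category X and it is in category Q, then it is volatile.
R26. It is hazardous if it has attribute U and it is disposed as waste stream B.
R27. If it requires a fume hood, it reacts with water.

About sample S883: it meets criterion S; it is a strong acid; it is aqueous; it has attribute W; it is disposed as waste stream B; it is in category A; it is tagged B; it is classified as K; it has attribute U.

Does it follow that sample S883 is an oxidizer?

Yes

By R11 (it is a strong acid, it meets criterion S): it satisfies condition G.
By R19 (it is tagged B): it is a catalyst.
By R21 (it has attribute W, it is aqueous): it requires PPE level 3.
By R26 (it has attribute U, it is disposed as waste stream B): it is hazardous.
By R15 (it requires PPE level 3, it satisfies condition G): it is flammable.
By R16 (it is a catalyst, it is hazardous): it satisfies condition D.
By R5 (it is flammable, it is disposed as waste stream B): it is volatile.
By R9 (it is volatile): it has marker L.
By R10 (it has marker L): it is in category X.
By R7 (it is in category X, it satisfies condition D): it is an oxidizer.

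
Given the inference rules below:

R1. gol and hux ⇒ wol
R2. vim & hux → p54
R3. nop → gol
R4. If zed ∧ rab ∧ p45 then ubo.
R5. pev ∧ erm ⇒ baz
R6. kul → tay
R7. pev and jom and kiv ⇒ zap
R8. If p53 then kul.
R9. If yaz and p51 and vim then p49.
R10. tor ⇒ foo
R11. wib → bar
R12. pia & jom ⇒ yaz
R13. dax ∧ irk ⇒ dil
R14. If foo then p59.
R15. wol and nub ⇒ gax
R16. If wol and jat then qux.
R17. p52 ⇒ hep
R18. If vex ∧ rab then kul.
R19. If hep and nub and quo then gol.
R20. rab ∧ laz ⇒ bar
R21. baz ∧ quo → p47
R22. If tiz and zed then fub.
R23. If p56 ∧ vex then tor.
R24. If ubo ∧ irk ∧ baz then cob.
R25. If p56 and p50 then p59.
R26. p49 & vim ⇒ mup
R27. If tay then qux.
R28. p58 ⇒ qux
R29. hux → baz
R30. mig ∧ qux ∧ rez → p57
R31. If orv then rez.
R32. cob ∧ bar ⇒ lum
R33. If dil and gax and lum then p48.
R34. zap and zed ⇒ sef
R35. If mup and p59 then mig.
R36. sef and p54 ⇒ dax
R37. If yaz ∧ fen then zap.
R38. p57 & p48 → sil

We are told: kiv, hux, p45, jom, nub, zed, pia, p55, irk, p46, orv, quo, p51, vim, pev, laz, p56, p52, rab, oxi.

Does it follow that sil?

Forward chaining from the given facts derives: p54, ubo, zap, yaz, hep, gol, bar, baz, rez, sef, dax, wol, p49, dil, gax, p47, cob, mup, lum, p48.
The only rule concluding sil is R38, which needs p57; that is never established.

No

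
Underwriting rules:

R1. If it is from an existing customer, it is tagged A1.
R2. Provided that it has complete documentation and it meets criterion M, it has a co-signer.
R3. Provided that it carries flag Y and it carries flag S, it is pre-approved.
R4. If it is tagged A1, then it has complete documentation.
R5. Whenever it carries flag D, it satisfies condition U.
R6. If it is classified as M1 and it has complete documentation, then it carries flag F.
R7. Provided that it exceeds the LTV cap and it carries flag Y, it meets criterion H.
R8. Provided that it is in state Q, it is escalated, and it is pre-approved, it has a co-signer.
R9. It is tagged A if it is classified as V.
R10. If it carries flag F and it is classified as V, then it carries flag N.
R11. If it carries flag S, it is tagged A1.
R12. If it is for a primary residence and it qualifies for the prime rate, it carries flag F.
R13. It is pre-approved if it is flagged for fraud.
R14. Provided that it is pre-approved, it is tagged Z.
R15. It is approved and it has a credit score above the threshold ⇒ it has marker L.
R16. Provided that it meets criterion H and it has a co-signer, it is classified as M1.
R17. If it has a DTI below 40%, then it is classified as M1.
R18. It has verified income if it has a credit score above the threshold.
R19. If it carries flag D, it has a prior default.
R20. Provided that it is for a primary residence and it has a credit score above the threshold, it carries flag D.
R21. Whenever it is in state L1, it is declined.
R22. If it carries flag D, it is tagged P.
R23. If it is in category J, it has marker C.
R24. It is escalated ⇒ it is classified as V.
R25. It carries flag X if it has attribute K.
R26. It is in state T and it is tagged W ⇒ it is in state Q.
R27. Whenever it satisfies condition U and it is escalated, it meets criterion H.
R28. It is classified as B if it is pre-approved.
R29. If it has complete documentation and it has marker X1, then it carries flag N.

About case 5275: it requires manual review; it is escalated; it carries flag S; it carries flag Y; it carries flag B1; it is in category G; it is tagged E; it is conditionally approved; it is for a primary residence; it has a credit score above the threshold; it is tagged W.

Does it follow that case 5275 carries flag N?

Forward chaining from the given facts derives: is pre-approved, is tagged A1, is tagged Z, has verified income, carries flag D, is tagged P, is classified as V, is classified as B, has complete documentation, satisfies condition U, is tagged A, has a prior default, meets criterion H.
Rules concluding "it carries flag N": R10 needs "it carries flag F"; R29 needs "it has marker X1" — none of these are established.

No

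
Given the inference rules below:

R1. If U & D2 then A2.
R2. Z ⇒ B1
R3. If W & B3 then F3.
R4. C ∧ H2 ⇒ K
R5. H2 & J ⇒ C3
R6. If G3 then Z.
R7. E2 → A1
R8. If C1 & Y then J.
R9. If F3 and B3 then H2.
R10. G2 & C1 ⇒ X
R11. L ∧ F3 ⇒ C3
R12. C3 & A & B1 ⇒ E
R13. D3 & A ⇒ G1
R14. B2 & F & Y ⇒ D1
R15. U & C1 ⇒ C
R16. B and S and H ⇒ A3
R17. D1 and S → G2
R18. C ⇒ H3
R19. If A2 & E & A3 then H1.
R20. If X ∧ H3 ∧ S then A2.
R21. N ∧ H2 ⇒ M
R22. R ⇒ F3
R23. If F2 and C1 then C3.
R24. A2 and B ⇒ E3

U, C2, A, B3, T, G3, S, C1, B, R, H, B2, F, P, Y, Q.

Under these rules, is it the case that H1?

Yes

Z  (by R6: G3)
J  (by R8: C1, Y)
D1  (by R14: B2, F, Y)
C  (by R15: U, C1)
A3  (by R16: B, S, H)
G2  (by R17: D1, S)
H3  (by R18: C)
F3  (by R22: R)
B1  (by R2: Z)
H2  (by R9: F3, B3)
X  (by R10: G2, C1)
A2  (by R20: X, H3, S)
C3  (by R5: H2, J)
E  (by R12: C3, A, B1)
H1  (by R19: A2, E, A3)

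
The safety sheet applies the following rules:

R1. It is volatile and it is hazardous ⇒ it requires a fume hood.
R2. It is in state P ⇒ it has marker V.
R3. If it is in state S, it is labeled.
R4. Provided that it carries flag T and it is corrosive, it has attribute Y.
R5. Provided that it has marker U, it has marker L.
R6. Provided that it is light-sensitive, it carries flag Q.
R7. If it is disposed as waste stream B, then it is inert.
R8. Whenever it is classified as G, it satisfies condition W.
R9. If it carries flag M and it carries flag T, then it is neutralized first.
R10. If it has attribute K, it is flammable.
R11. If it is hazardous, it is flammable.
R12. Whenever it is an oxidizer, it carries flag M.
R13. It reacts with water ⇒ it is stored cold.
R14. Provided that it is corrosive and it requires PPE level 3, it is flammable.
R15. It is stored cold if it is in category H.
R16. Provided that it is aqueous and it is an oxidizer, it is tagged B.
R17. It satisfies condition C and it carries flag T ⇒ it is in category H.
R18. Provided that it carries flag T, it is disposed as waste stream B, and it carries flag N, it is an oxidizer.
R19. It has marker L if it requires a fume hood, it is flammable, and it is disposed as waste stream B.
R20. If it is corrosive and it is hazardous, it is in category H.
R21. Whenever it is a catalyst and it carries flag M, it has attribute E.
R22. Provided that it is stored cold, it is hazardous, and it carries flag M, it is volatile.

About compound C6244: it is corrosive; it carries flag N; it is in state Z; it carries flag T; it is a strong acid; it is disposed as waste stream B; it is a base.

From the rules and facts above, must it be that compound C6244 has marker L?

Forward chaining from the given facts derives: has attribute Y, is inert, is an oxidizer, carries flag M, is neutralized first.
Rules concluding "it has marker L": R5 needs "it has marker U"; R19 needs "it requires a fume hood" — none of these are established.

No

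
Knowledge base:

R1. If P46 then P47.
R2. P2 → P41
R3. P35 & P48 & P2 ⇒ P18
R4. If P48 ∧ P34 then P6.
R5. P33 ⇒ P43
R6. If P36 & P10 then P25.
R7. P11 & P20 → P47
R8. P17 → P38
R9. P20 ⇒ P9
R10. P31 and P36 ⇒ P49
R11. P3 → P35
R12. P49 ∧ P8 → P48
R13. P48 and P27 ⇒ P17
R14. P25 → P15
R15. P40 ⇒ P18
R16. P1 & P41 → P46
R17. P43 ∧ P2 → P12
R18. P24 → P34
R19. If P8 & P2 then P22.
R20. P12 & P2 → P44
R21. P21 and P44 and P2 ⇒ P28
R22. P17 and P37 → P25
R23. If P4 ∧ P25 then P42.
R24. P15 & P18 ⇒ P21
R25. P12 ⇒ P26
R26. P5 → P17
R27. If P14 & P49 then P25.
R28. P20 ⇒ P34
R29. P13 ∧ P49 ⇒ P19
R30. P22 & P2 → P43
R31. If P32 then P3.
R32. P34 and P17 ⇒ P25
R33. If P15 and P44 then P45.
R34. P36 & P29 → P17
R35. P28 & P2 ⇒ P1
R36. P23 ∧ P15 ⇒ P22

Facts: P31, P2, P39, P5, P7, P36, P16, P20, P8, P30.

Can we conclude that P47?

Forward chaining from the given facts derives: P41, P9, P49, P48, P22, P17, P34, P43, P25, P6, P38, P15, P12, P44, P26, P45.
Rules concluding P47: R1 needs P46; R7 needs P11 — none of these are established.

No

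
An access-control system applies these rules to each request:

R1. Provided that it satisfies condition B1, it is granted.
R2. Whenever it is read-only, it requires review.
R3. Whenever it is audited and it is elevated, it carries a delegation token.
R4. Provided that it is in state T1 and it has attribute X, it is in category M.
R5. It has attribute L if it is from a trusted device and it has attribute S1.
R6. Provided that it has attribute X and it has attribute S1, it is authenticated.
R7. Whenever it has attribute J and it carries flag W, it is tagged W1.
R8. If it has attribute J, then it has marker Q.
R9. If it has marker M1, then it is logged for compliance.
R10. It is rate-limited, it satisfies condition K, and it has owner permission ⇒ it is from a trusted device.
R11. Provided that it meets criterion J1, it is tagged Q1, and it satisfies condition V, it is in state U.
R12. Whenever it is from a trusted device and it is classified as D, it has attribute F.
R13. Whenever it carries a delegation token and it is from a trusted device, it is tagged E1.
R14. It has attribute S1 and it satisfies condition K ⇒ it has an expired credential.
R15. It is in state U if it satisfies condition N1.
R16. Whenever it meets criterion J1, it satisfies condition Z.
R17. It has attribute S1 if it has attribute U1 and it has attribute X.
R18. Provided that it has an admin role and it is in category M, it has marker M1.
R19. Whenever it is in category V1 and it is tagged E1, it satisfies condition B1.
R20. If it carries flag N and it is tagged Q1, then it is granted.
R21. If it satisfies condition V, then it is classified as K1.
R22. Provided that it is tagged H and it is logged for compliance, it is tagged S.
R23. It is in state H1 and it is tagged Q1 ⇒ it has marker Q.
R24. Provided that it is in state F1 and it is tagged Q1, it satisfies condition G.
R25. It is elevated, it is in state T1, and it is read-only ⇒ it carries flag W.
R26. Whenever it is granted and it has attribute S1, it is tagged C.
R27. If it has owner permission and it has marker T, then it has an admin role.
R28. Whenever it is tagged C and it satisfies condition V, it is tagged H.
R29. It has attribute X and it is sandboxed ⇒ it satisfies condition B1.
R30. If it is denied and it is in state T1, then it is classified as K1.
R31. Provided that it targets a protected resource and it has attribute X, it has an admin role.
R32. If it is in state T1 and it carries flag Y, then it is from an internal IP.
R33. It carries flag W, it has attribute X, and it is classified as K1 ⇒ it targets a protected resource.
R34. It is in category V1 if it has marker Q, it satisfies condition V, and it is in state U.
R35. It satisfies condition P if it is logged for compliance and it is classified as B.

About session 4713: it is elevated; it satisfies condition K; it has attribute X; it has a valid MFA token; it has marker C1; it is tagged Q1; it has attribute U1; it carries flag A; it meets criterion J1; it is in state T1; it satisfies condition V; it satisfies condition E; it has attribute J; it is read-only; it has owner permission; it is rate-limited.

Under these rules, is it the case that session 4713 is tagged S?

No

Forward chaining from the given facts derives: requires review, is in category M, has marker Q, is from a trusted device, is in state U, satisfies condition Z, has attribute S1, is classified as K1, carries flag W, targets a protected resource, is in category V1, has attribute L, is authenticated, is tagged W1, has an expired credential, has an admin role, has marker M1, is logged for compliance.
The only rule concluding "it is tagged S" is R22, which needs "it is tagged H"; that is never established.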